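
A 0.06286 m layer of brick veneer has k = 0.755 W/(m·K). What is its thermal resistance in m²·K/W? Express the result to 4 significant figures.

0.08326 m²·K/W

R = L/k = 0.06286/0.755 = 0.083258 m²·K/W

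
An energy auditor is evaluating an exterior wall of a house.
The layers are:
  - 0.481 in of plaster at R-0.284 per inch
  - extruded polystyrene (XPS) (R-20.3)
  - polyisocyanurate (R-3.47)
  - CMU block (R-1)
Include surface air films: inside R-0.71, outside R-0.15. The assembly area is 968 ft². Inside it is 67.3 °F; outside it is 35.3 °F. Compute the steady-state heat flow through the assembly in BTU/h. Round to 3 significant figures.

1200 BTU/h

0.481 × 0.284 = 0.1366
R_total = 0.71 + 0.1366 + 20.3 + 3.47 + 1 + 0.15 = 25.77 ft²·°F·h/BTU
Q = A·ΔT/R = 968 × (67.3 − 35.3) / 25.77 = 1202 BTU/h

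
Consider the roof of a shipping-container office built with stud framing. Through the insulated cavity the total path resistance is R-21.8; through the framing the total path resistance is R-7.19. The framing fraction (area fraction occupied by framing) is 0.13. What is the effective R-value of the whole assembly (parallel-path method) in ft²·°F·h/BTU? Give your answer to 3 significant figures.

U_eff = 0.87/21.8 + 0.13/7.19 = 0.03991 + 0.01808 = 0.05799
R_eff = 1/U_eff = 17.24 ft²·°F·h/BTU

17.2 ft²·°F·h/BTU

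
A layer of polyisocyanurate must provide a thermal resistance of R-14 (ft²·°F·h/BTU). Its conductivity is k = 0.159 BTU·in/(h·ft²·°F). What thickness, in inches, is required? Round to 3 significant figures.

2.23 in

L = R × k = 14 × 0.159 = 2.226 in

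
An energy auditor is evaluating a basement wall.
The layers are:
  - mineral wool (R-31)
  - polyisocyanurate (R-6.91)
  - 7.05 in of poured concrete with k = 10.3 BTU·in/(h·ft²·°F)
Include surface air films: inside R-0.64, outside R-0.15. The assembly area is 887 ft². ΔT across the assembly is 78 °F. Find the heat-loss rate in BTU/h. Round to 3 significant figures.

1760 BTU/h

7.05/10.3 = 0.6845
R_total = 0.64 + 31 + 6.91 + 0.6845 + 0.15 = 39.38 ft²·°F·h/BTU
Q = A·ΔT/R = 887 × 78 / 39.38 = 1757 BTU/h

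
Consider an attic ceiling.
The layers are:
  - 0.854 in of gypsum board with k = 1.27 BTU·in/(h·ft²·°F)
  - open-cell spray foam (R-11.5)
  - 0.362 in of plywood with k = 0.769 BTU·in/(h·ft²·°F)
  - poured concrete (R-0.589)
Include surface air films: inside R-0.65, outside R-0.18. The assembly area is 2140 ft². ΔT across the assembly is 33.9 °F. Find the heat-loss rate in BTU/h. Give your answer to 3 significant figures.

0.854/1.27 = 0.6724
0.362/0.769 = 0.4707
R_total = 0.65 + 0.6724 + 11.5 + 0.4707 + 0.589 + 0.18 = 14.06 ft²·°F·h/BTU
Q = A·ΔT/R = 2140 × 33.9 / 14.06 = 5159 BTU/h

5160 BTU/h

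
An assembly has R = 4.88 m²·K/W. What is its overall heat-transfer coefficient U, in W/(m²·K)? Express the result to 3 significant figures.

0.205 W/(m²·K)

U = 1/R = 1/4.88 = 0.2049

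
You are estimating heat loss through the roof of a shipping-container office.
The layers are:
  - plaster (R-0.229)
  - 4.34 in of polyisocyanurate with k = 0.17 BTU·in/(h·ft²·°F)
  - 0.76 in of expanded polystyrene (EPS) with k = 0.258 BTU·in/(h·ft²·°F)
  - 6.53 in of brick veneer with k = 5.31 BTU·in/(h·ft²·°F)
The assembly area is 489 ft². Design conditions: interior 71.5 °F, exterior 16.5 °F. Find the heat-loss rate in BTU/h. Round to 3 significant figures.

898 BTU/h

4.34/0.17 = 25.53
0.76/0.258 = 2.946
6.53/5.31 = 1.23
R_total = 0.229 + 25.53 + 2.946 + 1.23 = 29.93 ft²·°F·h/BTU
Q = A·ΔT/R = 489 × (71.5 − 16.5) / 29.93 = 898.5 BTU/h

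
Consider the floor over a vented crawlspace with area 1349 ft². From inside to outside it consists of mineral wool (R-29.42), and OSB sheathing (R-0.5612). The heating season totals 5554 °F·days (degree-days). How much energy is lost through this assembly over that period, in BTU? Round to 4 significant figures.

5998000 BTU

R_total = 29.42 + 0.5612 = 29.981 ft²·°F·h/BTU
E = A × HDD × 24 / R = 1349 × 5554 × 24 / 29.981 = 5997600 BTU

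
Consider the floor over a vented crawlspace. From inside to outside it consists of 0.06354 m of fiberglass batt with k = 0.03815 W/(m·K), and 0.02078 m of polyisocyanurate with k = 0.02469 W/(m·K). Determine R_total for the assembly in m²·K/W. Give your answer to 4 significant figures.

2.507 m²·K/W

0.06354/0.03815 = 1.6655
0.02078/0.02469 = 0.84164
R_total = 1.6655 + 0.84164 = 2.5072 m²·K/W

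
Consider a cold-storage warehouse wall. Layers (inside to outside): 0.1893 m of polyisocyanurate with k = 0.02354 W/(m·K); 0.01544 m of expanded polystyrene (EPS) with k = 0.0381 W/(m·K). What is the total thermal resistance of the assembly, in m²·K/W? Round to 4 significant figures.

8.447 m²·K/W

0.1893/0.02354 = 8.0416
0.01544/0.0381 = 0.40525
R_total = 8.0416 + 0.40525 = 8.4469 m²·K/W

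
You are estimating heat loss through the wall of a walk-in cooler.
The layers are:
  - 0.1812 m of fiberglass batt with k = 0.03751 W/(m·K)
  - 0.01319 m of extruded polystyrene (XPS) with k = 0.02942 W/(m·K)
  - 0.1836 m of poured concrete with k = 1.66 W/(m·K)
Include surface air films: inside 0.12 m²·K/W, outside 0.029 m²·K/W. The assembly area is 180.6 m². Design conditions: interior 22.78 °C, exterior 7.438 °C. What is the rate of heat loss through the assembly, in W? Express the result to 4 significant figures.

500.3 W

0.1812/0.03751 = 4.8307
0.01319/0.02942 = 0.44833
0.1836/1.66 = 0.1106
R_total = 0.12 + 4.8307 + 0.44833 + 0.1106 + 0.029 = 5.5386 m²·K/W
Q = A·ΔT/R = 180.6 × (22.78 − 7.438) / 5.5386 = 500.26 W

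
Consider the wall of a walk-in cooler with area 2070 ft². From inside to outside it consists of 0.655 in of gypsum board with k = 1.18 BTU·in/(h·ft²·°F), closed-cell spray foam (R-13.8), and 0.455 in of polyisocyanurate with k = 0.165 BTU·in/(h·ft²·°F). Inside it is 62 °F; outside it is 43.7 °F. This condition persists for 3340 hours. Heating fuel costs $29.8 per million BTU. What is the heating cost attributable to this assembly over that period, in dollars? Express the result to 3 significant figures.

0.655/1.18 = 0.5551
0.455/0.165 = 2.758
R_total = 0.5551 + 13.8 + 2.758 = 17.11 ft²·°F·h/BTU
Q = 2070 × (62 − 43.7) / 17.11 = 2214 BTU/h
E = 2214 × 3340 = 7394000 BTU
Cost = 7394000/10⁶ × 29.8 = $220.3

220 dollars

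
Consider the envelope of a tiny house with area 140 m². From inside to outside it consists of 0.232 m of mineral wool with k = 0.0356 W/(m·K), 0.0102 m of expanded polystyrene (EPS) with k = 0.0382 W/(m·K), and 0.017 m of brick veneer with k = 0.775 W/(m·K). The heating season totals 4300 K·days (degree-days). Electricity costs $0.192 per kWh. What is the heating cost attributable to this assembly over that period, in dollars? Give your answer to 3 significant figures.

0.232/0.0356 = 6.517
0.0102/0.0382 = 0.267
0.017/0.775 = 0.02194
R_total = 6.517 + 0.267 + 0.02194 = 6.806 m²·K/W
E = A × HDD × 24 / R / 1000 = 140 × 4300 × 24 / 6.806 / 1000 = 2123 kWh
Cost = 2123 × 0.192 = $407.6

408 dollars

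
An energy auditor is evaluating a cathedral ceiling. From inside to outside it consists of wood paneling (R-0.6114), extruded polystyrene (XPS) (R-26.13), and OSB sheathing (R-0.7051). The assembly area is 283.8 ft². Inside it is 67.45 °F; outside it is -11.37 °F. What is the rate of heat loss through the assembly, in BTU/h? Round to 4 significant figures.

R_total = 0.6114 + 26.13 + 0.7051 = 27.447 ft²·°F·h/BTU
Q = A·ΔT/R = 283.8 × (67.45 − (-11.37)) / 27.447 = 815.01 BTU/h

815.0 BTU/h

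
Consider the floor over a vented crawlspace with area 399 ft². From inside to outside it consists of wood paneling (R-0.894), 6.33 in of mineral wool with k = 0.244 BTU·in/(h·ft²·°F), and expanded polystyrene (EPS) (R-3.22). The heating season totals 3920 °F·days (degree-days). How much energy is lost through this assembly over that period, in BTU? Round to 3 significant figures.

1250000 BTU

6.33/0.244 = 25.94
R_total = 0.894 + 25.94 + 3.22 = 30.06 ft²·°F·h/BTU
E = A × HDD × 24 / R = 399 × 3920 × 24 / 30.06 = 1249000 BTU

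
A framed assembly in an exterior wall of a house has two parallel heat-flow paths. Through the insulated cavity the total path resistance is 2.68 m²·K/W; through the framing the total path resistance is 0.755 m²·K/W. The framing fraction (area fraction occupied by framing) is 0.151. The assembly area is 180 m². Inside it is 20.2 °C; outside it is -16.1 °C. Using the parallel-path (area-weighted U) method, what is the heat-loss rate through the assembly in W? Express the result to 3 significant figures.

3380 W

U_eff = 0.849/2.68 + 0.151/0.755 = 0.3168 + 0.2 = 0.5168
R_eff = 1/U_eff = 1.935 m²·K/W
Q = 180 × (20.2 − (-16.1)) / 1.935 = 3377 W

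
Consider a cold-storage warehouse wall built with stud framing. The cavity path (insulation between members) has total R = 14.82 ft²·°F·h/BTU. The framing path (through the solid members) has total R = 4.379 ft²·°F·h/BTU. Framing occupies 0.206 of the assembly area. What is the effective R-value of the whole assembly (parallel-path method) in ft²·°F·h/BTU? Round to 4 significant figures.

U_eff = 0.794/14.82 + 0.206/4.379 = 0.053576 + 0.047043 = 0.10062
R_eff = 1/U_eff = 9.9385 ft²·°F·h/BTU

9.938 ft²·°F·h/BTU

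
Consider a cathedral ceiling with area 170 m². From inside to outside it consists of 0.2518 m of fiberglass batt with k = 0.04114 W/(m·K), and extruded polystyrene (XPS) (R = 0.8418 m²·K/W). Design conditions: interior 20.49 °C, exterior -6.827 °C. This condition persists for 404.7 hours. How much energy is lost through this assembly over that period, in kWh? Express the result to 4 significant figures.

269.9 kWh

0.2518/0.04114 = 6.1206
R_total = 6.1206 + 0.8418 = 6.9624 m²·K/W
Q = 170 × (20.49 − (-6.827)) / 6.9624 = 667 W
E = 667 W × 404.7 h / 1000 = 269.93 kWh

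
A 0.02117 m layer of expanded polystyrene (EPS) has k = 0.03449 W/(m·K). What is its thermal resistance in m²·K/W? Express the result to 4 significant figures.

0.6138 m²·K/W

R = L/k = 0.02117/0.03449 = 0.6138 m²·K/W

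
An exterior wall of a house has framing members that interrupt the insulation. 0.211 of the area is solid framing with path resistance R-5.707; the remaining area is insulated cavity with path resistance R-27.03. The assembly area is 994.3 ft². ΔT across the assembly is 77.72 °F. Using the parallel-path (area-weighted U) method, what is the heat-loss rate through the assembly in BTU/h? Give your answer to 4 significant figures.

U_eff = 0.789/27.03 + 0.211/5.707 = 0.02919 + 0.036972 = 0.066162
R_eff = 1/U_eff = 15.114 ft²·°F·h/BTU
Q = 994.3 × 77.72 / 15.114 = 5112.8 BTU/h

5113 BTU/h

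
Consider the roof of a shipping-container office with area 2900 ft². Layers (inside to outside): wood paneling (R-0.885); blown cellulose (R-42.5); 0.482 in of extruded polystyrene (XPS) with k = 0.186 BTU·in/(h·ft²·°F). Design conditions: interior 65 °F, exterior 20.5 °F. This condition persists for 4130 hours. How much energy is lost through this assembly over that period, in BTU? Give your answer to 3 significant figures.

11600000 BTU

0.482/0.186 = 2.591
R_total = 0.885 + 42.5 + 2.591 = 45.98 ft²·°F·h/BTU
Q = 2900 × (65 − 20.5) / 45.98 = 2807 BTU/h
E = 2807 × 4130 = 11590000 BTU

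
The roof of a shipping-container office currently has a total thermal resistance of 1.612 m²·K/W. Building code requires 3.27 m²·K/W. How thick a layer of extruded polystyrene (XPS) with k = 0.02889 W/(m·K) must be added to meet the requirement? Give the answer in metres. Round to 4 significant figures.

0.04790 m

ΔR = 3.27 − 1.612 = 1.658 m²·K/W
L = ΔR × k = 1.658 × 0.02889 = 0.0479 m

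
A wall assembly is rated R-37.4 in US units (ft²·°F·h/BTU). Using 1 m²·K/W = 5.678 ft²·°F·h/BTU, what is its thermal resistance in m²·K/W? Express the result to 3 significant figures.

6.59 m²·K/W

R_SI = 37.4/5.678 = 6.587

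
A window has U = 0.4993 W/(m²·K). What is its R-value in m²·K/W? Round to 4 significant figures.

R = 1/U = 1/0.4993 = 2.0028

2.003 m²·K/W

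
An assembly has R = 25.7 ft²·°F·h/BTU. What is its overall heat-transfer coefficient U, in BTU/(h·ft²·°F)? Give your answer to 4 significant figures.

U = 1/R = 1/25.7 = 0.038911

0.03891 BTU/(h·ft²·°F)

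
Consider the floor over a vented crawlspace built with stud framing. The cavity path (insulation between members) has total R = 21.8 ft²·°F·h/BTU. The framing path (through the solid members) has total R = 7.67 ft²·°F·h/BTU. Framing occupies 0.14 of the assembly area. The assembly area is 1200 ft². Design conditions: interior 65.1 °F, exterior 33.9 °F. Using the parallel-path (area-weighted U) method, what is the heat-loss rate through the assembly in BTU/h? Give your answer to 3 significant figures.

U_eff = 0.86/21.8 + 0.14/7.67 = 0.03945 + 0.01825 = 0.0577
R_eff = 1/U_eff = 17.33 ft²·°F·h/BTU
Q = 1200 × (65.1 − 33.9) / 17.33 = 2160 BTU/h

2160 BTU/h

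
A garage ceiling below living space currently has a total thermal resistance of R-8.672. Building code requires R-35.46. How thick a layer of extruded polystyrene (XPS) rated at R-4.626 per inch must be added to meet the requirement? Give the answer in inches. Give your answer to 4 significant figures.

5.791 in

ΔR = 35.46 − 8.672 = 26.788 ft²·°F·h/BTU
L = ΔR / (R/in) = 26.788/4.626 = 5.7907 in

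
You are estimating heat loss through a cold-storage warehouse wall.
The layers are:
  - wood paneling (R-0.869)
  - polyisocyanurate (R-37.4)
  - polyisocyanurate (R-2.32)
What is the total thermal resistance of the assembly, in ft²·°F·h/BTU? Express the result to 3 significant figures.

40.6 ft²·°F·h/BTU

R_total = 0.869 + 37.4 + 2.32 = 40.59 ft²·°F·h/BTU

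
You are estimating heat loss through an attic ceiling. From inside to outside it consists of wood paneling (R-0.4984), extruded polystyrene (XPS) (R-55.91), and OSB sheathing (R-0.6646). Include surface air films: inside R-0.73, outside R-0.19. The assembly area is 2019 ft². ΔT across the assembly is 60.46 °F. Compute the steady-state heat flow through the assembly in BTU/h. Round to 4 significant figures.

2105 BTU/h

R_total = 0.73 + 0.4984 + 55.91 + 0.6646 + 0.19 = 57.993 ft²·°F·h/BTU
Q = A·ΔT/R = 2019 × 60.46 / 57.993 = 2104.9 BTU/h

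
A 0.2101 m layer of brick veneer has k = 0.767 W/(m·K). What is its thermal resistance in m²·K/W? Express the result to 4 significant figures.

0.2739 m²·K/W

R = L/k = 0.2101/0.767 = 0.27392 m²·K/W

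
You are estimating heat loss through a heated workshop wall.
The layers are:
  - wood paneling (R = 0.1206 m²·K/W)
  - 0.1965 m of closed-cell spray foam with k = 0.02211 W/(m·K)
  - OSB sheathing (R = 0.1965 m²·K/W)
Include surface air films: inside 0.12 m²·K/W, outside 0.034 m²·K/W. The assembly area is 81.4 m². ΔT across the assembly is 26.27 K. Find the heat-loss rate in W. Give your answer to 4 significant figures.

228.5 W

0.1965/0.02211 = 8.8874
R_total = 0.12 + 0.1206 + 8.8874 + 0.1965 + 0.034 = 9.3585 m²·K/W
Q = A·ΔT/R = 81.4 × 26.27 / 9.3585 = 228.5 W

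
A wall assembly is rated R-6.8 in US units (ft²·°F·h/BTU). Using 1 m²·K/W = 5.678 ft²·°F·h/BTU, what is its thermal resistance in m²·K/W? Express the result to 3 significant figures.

R_SI = 6.8/5.678 = 1.198

1.20 m²·K/W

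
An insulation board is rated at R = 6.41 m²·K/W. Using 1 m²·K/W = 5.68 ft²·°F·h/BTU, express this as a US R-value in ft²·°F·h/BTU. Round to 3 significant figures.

R_US = 6.41 × 5.68 = 36.41

36.4 ft²·°F·h/BTU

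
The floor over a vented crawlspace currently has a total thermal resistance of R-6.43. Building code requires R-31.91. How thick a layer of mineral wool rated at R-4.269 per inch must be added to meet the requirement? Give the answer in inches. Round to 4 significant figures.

5.969 in

ΔR = 31.91 − 6.43 = 25.48 ft²·°F·h/BTU
L = ΔR / (R/in) = 25.48/4.269 = 5.9686 in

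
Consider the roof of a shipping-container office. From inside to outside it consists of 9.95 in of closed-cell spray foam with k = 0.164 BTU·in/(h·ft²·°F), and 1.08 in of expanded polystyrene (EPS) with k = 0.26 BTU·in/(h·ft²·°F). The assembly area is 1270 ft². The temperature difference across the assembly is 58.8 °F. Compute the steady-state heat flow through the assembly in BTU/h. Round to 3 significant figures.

9.95/0.164 = 60.67
1.08/0.26 = 4.154
R_total = 60.67 + 4.154 = 64.82 ft²·°F·h/BTU
Q = A·ΔT/R = 1270 × 58.8 / 64.82 = 1152 BTU/h

1150 BTU/h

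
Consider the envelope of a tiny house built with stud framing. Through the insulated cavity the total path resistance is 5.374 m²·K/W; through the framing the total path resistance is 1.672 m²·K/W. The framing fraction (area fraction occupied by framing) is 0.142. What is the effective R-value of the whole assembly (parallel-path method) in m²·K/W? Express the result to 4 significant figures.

4.089 m²·K/W

U_eff = 0.858/5.374 + 0.142/1.672 = 0.15966 + 0.084928 = 0.24459
R_eff = 1/U_eff = 4.0885 m²·K/W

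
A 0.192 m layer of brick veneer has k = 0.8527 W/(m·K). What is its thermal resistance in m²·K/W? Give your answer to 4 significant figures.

R = L/k = 0.192/0.8527 = 0.22517 m²·K/W

0.2252 m²·K/W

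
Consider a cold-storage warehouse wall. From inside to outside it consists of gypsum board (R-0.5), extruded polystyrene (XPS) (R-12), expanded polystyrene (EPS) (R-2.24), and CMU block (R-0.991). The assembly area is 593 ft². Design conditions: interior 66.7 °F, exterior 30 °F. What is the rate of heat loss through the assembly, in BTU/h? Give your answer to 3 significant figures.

R_total = 0.5 + 12 + 2.24 + 0.991 = 15.73 ft²·°F·h/BTU
Q = A·ΔT/R = 593 × (66.7 − 30) / 15.73 = 1383 BTU/h

1380 BTU/h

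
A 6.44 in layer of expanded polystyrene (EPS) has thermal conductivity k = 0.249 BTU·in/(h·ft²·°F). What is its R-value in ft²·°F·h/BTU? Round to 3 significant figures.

25.9 ft²·°F·h/BTU

R = L/k = 6.44/0.249 = 25.86 ft²·°F·h/BTU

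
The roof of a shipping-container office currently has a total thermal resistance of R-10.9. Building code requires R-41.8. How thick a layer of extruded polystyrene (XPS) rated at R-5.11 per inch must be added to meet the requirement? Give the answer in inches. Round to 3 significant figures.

6.05 in

ΔR = 41.8 − 10.9 = 30.9 ft²·°F·h/BTU
L = ΔR / (R/in) = 30.9/5.11 = 6.047 in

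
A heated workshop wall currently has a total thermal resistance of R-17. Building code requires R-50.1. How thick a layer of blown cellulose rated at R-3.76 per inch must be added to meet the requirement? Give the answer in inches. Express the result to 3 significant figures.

8.80 in

ΔR = 50.1 − 17 = 33.1 ft²·°F·h/BTU
L = ΔR / (R/in) = 33.1/3.76 = 8.803 in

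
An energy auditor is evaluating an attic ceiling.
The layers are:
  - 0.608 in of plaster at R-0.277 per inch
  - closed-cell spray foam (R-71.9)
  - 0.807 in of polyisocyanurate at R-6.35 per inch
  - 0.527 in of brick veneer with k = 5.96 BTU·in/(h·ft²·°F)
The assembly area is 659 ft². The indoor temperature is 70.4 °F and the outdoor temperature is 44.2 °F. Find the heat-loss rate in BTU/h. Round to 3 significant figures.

0.608 × 0.277 = 0.1684
0.807 × 6.35 = 5.124
0.527/5.96 = 0.08842
R_total = 0.1684 + 71.9 + 5.124 + 0.08842 = 77.28 ft²·°F·h/BTU
Q = A·ΔT/R = 659 × (70.4 − 44.2) / 77.28 = 223.4 BTU/h

223 BTU/h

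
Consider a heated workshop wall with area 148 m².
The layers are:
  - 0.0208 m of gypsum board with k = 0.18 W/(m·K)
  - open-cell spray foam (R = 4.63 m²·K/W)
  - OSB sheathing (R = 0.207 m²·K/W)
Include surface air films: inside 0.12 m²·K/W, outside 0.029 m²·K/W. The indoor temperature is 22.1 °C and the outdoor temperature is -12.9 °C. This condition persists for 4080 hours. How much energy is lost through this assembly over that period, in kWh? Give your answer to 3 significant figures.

0.0208/0.18 = 0.1156
R_total = 0.12 + 0.1156 + 4.63 + 0.207 + 0.029 = 5.102 m²·K/W
Q = 148 × (22.1 − (-12.9)) / 5.102 = 1015 W
E = 1015 W × 4080 h / 1000 = 4143 kWh

4140 kWh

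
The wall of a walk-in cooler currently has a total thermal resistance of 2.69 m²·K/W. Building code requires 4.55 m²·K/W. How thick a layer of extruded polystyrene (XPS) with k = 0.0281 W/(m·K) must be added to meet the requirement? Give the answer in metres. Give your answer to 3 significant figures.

ΔR = 4.55 − 2.69 = 1.86 m²·K/W
L = ΔR × k = 1.86 × 0.0281 = 0.05227 m

0.0523 m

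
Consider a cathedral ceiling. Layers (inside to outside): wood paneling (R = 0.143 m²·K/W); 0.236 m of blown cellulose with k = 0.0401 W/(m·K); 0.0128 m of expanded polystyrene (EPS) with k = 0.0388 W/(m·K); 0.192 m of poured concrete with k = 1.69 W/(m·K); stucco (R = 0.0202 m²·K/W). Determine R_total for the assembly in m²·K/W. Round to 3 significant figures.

6.49 m²·K/W

0.236/0.0401 = 5.885
0.0128/0.0388 = 0.3299
0.192/1.69 = 0.1136
R_total = 0.143 + 5.885 + 0.3299 + 0.1136 + 0.0202 = 6.492 m²·K/W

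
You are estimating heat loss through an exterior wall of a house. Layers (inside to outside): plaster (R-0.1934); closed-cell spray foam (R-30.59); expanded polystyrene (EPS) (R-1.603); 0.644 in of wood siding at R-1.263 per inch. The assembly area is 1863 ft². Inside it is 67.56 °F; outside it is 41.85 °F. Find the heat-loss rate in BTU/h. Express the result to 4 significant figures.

0.644 × 1.263 = 0.81337
R_total = 0.1934 + 30.59 + 1.603 + 0.81337 = 33.2 ft²·°F·h/BTU
Q = A·ΔT/R = 1863 × (67.56 − 41.85) / 33.2 = 1442.7 BTU/h

1443 BTU/h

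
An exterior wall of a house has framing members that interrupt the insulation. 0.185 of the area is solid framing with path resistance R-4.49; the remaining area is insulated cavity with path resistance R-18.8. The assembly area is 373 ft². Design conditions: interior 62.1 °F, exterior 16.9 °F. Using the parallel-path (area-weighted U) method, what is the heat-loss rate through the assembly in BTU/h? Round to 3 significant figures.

U_eff = 0.815/18.8 + 0.185/4.49 = 0.04335 + 0.0412 = 0.08455
R_eff = 1/U_eff = 11.83 ft²·°F·h/BTU
Q = 373 × (62.1 − 16.9) / 11.83 = 1426 BTU/h

1430 BTU/h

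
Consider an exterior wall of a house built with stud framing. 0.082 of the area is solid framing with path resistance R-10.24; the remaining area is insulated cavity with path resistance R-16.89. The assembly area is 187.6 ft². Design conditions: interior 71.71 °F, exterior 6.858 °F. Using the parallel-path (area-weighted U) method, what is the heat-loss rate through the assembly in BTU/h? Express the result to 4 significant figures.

U_eff = 0.918/16.89 + 0.082/10.24 = 0.054352 + 0.0080078 = 0.062359
R_eff = 1/U_eff = 16.036 ft²·°F·h/BTU
Q = 187.6 × (71.71 − 6.858) / 16.036 = 758.68 BTU/h

758.7 BTU/h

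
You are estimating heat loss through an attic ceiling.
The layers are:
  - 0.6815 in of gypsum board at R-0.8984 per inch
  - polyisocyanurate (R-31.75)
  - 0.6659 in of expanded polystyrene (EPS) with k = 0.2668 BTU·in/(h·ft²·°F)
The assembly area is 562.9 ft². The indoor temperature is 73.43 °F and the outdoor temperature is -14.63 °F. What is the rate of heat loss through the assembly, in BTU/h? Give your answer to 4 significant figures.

0.6815 × 0.8984 = 0.61226
0.6659/0.2668 = 2.4959
R_total = 0.61226 + 31.75 + 2.4959 = 34.858 ft²·°F·h/BTU
Q = A·ΔT/R = 562.9 × (73.43 − (-14.63)) / 34.858 = 1422 BTU/h

1422 BTU/h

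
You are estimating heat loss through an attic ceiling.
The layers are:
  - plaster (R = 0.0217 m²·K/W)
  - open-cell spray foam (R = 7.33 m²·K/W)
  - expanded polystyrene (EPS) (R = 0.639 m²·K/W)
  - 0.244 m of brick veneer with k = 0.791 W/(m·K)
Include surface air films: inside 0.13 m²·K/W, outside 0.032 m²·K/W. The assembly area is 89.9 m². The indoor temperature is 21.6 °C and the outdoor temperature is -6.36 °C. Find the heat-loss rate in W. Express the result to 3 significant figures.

0.244/0.791 = 0.3085
R_total = 0.13 + 0.0217 + 7.33 + 0.639 + 0.3085 + 0.032 = 8.461 m²·K/W
Q = A·ΔT/R = 89.9 × (21.6 − (-6.36)) / 8.461 = 297.1 W

297 W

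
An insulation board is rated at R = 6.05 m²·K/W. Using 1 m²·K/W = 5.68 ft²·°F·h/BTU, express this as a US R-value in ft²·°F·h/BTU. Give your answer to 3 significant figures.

R_US = 6.05 × 5.68 = 34.36

34.4 ft²·°F·h/BTU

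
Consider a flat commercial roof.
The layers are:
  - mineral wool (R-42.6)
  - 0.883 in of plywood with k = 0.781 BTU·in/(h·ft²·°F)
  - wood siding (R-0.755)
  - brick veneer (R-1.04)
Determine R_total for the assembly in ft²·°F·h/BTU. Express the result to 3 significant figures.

45.5 ft²·°F·h/BTU

0.883/0.781 = 1.131
R_total = 42.6 + 1.131 + 0.755 + 1.04 = 45.53 ft²·°F·h/BTU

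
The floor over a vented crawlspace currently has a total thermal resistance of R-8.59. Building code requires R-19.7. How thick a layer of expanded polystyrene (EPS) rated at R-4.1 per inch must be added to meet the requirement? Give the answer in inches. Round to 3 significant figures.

ΔR = 19.7 − 8.59 = 11.11 ft²·°F·h/BTU
L = ΔR / (R/in) = 11.11/4.1 = 2.71 in

2.71 in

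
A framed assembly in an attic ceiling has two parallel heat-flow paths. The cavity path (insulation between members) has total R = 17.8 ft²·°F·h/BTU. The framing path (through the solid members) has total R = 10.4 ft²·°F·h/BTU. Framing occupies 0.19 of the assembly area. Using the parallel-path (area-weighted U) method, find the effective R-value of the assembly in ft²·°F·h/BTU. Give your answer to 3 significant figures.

U_eff = 0.81/17.8 + 0.19/10.4 = 0.04551 + 0.01827 = 0.06377
R_eff = 1/U_eff = 15.68 ft²·°F·h/BTU

15.7 ft²·°F·h/BTU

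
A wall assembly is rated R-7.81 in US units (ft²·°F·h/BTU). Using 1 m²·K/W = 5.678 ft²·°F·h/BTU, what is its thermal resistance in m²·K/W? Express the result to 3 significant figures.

1.38 m²·K/W

R_SI = 7.81/5.678 = 1.375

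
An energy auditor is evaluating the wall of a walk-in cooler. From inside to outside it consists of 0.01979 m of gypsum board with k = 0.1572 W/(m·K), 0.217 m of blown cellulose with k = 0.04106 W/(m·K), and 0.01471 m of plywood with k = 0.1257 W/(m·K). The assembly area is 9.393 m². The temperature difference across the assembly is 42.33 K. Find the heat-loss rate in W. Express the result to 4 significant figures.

0.01979/0.1572 = 0.12589
0.217/0.04106 = 5.2849
0.01471/0.1257 = 0.11702
R_total = 0.12589 + 5.2849 + 0.11702 = 5.5279 m²·K/W
Q = A·ΔT/R = 9.393 × 42.33 / 5.5279 = 71.928 W

71.93 W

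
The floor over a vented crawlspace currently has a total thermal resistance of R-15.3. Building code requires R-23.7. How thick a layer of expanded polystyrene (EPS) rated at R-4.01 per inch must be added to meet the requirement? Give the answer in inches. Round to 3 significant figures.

2.09 in

ΔR = 23.7 − 15.3 = 8.4 ft²·°F·h/BTU
L = ΔR / (R/in) = 8.4/4.01 = 2.095 in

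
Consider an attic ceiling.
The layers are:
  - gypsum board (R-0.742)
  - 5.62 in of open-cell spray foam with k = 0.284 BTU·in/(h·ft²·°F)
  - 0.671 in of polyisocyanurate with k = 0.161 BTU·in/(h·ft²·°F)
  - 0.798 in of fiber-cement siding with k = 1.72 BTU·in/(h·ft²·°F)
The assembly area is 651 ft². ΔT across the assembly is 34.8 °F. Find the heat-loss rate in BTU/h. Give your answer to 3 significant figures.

5.62/0.284 = 19.79
0.671/0.161 = 4.168
0.798/1.72 = 0.464
R_total = 0.742 + 19.79 + 4.168 + 0.464 = 25.16 ft²·°F·h/BTU
Q = A·ΔT/R = 651 × 34.8 / 25.16 = 900.3 BTU/h

900 BTU/h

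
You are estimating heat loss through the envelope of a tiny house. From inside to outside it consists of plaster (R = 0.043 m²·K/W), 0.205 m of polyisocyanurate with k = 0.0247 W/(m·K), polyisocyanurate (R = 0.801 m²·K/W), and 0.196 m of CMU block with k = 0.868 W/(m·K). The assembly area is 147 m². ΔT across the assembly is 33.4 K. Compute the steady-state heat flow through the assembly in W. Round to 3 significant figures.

0.205/0.0247 = 8.3
0.196/0.868 = 0.2258
R_total = 0.043 + 8.3 + 0.801 + 0.2258 = 9.369 m²·K/W
Q = A·ΔT/R = 147 × 33.4 / 9.369 = 524 W

524 W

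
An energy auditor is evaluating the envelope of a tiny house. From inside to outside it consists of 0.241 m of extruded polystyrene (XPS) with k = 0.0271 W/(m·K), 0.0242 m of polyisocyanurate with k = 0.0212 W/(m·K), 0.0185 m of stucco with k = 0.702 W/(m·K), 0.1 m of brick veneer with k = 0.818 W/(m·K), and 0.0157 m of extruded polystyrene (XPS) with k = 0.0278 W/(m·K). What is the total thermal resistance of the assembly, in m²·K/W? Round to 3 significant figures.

10.7 m²·K/W

0.241/0.0271 = 8.893
0.0242/0.0212 = 1.142
0.0185/0.702 = 0.02635
0.1/0.818 = 0.1222
0.0157/0.0278 = 0.5647
R_total = 8.893 + 1.142 + 0.02635 + 0.1222 + 0.5647 = 10.75 m²·K/W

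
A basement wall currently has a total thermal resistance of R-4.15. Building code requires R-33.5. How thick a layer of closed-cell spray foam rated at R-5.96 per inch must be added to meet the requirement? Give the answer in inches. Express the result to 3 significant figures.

4.92 in

ΔR = 33.5 − 4.15 = 29.35 ft²·°F·h/BTU
L = ΔR / (R/in) = 29.35/5.96 = 4.924 in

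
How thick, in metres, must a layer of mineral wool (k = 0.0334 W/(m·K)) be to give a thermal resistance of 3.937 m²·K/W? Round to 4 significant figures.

0.1315 m

L = R·k = 3.937 × 0.0334 = 0.1315 m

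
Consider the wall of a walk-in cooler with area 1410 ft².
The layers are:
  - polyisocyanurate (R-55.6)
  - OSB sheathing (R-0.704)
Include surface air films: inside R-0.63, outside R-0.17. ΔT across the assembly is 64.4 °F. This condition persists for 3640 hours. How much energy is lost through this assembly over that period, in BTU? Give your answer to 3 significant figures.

5790000 BTU

R_total = 0.63 + 55.6 + 0.704 + 0.17 = 57.1 ft²·°F·h/BTU
Q = 1410 × 64.4 / 57.1 = 1590 BTU/h
E = 1590 × 3640 = 5788000 BTU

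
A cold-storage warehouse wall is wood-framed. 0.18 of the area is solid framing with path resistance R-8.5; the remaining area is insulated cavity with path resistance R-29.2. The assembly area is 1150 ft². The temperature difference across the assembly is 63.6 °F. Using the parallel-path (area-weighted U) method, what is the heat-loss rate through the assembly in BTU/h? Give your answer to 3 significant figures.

3600 BTU/h

U_eff = 0.82/29.2 + 0.18/8.5 = 0.02808 + 0.02118 = 0.04926
R_eff = 1/U_eff = 20.3 ft²·°F·h/BTU
Q = 1150 × 63.6 / 20.3 = 3603 BTU/h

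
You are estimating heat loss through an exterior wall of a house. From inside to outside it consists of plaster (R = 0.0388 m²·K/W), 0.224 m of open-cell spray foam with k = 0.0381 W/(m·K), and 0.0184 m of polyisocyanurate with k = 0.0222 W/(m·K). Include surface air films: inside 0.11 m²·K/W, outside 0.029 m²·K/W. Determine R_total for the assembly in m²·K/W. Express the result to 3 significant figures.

0.224/0.0381 = 5.879
0.0184/0.0222 = 0.8288
R_total = 0.11 + 0.0388 + 5.879 + 0.8288 + 0.029 = 6.886 m²·K/W

6.89 m²·K/W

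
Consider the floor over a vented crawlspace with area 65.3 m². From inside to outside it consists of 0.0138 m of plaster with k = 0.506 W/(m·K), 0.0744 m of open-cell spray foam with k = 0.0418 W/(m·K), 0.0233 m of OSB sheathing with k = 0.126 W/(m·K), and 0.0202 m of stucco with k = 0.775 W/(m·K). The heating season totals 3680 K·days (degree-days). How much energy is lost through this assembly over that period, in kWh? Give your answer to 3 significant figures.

2860 kWh

0.0138/0.506 = 0.02727
0.0744/0.0418 = 1.78
0.0233/0.126 = 0.1849
0.0202/0.775 = 0.02606
R_total = 0.02727 + 1.78 + 0.1849 + 0.02606 = 2.018 m²·K/W
E = A × HDD × 24 / R / 1000 = 65.3 × 3680 × 24 / 2.018 / 1000 = 2858 kWh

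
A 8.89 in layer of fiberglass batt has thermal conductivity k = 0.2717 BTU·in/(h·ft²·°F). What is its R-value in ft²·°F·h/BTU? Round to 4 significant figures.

32.72 ft²·°F·h/BTU

R = L/k = 8.89/0.2717 = 32.72 ft²·°F·h/BTU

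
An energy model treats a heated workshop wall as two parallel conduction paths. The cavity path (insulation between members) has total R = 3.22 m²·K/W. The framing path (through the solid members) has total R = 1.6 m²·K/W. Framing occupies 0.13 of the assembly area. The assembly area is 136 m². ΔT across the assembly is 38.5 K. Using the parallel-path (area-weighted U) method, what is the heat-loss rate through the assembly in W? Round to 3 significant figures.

1840 W

U_eff = 0.87/3.22 + 0.13/1.6 = 0.2702 + 0.08125 = 0.3514
R_eff = 1/U_eff = 2.845 m²·K/W
Q = 136 × 38.5 / 2.845 = 1840 W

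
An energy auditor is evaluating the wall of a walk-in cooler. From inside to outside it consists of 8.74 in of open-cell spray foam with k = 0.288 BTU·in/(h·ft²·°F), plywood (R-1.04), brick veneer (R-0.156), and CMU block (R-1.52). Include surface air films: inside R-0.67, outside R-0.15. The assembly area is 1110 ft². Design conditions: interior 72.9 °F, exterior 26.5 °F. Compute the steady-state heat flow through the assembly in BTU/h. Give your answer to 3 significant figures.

1520 BTU/h

8.74/0.288 = 30.35
R_total = 0.67 + 30.35 + 1.04 + 0.156 + 1.52 + 0.15 = 33.88 ft²·°F·h/BTU
Q = A·ΔT/R = 1110 × (72.9 − 26.5) / 33.88 = 1520 BTU/h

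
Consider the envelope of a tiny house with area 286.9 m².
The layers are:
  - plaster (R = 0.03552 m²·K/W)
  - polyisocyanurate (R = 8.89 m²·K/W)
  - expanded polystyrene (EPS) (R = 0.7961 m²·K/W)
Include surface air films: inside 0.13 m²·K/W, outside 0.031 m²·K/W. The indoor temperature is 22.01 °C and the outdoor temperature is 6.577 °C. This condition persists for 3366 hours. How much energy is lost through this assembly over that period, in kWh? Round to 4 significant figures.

1508 kWh

R_total = 0.13 + 0.03552 + 8.89 + 0.7961 + 0.031 = 9.8826 m²·K/W
Q = 286.9 × (22.01 − 6.577) / 9.8826 = 448.03 W
E = 448.03 W × 3366 h / 1000 = 1508.1 kWh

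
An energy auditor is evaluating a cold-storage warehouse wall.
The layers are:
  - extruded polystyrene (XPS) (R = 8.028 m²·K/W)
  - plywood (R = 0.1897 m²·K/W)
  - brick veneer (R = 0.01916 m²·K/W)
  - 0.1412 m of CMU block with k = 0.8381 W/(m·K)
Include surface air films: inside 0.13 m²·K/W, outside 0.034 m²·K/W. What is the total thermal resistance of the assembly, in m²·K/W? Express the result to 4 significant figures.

0.1412/0.8381 = 0.16848
R_total = 0.13 + 8.028 + 0.1897 + 0.01916 + 0.16848 + 0.034 = 8.5693 m²·K/W

8.569 m²·K/W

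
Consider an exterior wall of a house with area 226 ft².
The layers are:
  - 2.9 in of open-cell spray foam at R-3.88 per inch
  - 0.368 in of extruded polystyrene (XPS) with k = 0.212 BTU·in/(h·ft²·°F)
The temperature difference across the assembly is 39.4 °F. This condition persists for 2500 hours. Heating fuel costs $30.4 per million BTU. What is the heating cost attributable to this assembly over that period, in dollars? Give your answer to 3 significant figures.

52.1 dollars

2.9 × 3.88 = 11.25
0.368/0.212 = 1.736
R_total = 11.25 + 1.736 = 12.99 ft²·°F·h/BTU
Q = 226 × 39.4 / 12.99 = 685.6 BTU/h
E = 685.6 × 2500 = 1714000 BTU
Cost = 1714000/10⁶ × 30.4 = $52.11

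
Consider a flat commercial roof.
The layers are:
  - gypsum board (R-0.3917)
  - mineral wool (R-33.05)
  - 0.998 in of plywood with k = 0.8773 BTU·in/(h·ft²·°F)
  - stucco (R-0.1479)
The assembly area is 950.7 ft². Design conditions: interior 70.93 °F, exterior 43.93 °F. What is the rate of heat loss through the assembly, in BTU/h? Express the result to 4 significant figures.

0.998/0.8773 = 1.1376
R_total = 0.3917 + 33.05 + 1.1376 + 0.1479 = 34.727 ft²·°F·h/BTU
Q = A·ΔT/R = 950.7 × (70.93 − 43.93) / 34.727 = 739.16 BTU/h

739.2 BTU/h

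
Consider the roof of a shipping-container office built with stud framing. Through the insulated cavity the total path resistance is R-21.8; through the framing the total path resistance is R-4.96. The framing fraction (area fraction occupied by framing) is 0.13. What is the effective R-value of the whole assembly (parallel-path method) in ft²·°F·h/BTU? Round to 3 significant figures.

U_eff = 0.87/21.8 + 0.13/4.96 = 0.03991 + 0.02621 = 0.06612
R_eff = 1/U_eff = 15.12 ft²·°F·h/BTU

15.1 ft²·°F·h/BTU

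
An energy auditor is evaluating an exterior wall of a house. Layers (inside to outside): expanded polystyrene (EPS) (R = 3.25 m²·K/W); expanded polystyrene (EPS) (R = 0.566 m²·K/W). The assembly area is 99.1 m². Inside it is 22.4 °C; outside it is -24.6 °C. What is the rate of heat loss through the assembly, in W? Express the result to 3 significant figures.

1220 W

R_total = 3.25 + 0.566 = 3.816 m²·K/W
Q = A·ΔT/R = 99.1 × (22.4 − (-24.6)) / 3.816 = 1221 W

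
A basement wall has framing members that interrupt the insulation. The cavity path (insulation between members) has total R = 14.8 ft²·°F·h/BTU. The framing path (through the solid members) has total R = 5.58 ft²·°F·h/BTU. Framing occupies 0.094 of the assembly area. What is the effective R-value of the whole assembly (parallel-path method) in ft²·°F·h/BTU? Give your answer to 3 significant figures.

12.8 ft²·°F·h/BTU

U_eff = 0.906/14.8 + 0.094/5.58 = 0.06122 + 0.01685 = 0.07806
R_eff = 1/U_eff = 12.81 ft²·°F·h/BTU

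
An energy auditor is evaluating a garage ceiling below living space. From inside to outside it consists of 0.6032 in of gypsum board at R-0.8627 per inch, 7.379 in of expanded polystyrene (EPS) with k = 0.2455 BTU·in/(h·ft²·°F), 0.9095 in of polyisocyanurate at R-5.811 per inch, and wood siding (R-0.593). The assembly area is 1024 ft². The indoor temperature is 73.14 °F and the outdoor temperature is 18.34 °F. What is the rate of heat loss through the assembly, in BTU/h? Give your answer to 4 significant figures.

1539 BTU/h

0.6032 × 0.8627 = 0.52038
7.379/0.2455 = 30.057
0.9095 × 5.811 = 5.2851
R_total = 0.52038 + 30.057 + 5.2851 + 0.593 = 36.456 ft²·°F·h/BTU
Q = A·ΔT/R = 1024 × (73.14 − 18.34) / 36.456 = 1539.3 BTU/h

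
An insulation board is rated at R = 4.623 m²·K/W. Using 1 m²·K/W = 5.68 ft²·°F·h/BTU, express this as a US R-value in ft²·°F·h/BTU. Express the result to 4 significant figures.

26.26 ft²·°F·h/BTU

R_US = 4.623 × 5.68 = 26.259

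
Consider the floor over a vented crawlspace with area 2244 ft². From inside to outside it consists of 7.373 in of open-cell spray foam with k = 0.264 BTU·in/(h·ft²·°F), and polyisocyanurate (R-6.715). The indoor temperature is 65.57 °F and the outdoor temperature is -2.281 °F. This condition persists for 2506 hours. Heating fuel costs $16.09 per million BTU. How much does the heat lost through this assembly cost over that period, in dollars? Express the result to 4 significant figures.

7.373/0.264 = 27.928
R_total = 27.928 + 6.715 = 34.643 ft²·°F·h/BTU
Q = 2244 × (65.57 − (-2.281)) / 34.643 = 4395 BTU/h
E = 4395 × 2506 = 11014000 BTU
Cost = 11014000/10⁶ × 16.09 = $177.21

177.2 dollars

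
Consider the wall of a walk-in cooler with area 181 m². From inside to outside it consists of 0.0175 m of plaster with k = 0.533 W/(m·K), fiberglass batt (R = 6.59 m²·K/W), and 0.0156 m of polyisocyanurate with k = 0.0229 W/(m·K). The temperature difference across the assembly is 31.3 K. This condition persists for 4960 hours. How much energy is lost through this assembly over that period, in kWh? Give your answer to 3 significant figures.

3850 kWh

0.0175/0.533 = 0.03283
0.0156/0.0229 = 0.6812
R_total = 0.03283 + 6.59 + 0.6812 = 7.304 m²·K/W
Q = 181 × 31.3 / 7.304 = 775.6 W
E = 775.6 W × 4960 h / 1000 = 3847 kWh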